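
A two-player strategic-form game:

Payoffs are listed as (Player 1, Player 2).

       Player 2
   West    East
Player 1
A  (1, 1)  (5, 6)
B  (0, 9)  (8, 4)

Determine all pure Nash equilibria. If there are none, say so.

Player 1 against West: payoffs 1, 0 → best response A.
Player 1 against East: payoffs 5, 8 → best response B.
Player 2 against A: payoffs 1, 6 → best response East.
Player 2 against B: payoffs 9, 4 → best response West.
No profile is a mutual best response for all players.

No pure-strategy Nash equilibrium.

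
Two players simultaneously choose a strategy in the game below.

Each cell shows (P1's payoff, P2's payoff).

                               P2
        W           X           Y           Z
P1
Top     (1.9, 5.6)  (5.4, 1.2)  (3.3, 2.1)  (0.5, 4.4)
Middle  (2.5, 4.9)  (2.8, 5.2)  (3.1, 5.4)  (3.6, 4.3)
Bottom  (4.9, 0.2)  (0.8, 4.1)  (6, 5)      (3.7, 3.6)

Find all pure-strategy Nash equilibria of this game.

The unique pure-strategy Nash equilibrium is (Bottom, Y).

P1 against W: payoffs 1.9, 2.5, 4.9 → best response Bottom.
P1 against X: payoffs 5.4, 2.8, 0.8 → best response Top.
P1 against Y: payoffs 3.3, 3.1, 6 → best response Bottom.
P1 against Z: payoffs 0.5, 3.6, 3.7 → best response Bottom.
P2 against Top: payoffs 5.6, 1.2, 2.1, 4.4 → best response W.
P2 against Middle: payoffs 4.9, 5.2, 5.4, 4.3 → best response Y.
P2 against Bottom: payoffs 0.2, 4.1, 5, 3.6 → best response Y.
Mutual best responses: (Bottom, Y).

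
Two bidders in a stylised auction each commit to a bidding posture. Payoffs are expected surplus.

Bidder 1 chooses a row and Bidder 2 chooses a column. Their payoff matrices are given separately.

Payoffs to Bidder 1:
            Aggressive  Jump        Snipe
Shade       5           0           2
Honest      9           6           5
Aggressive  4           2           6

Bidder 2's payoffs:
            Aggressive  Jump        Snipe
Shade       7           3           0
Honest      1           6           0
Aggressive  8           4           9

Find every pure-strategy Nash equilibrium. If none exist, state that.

For each player, find the best response to each opponent profile; mutual best responses are the pure NE.
Bidder 1 against Aggressive: payoffs 5, 9, 4 → best response Honest.
Bidder 1 against Jump: payoffs 0, 6, 2 → best response Honest.
Bidder 1 against Snipe: payoffs 2, 5, 6 → best response Aggressive.
Bidder 2 against Shade: payoffs 7, 3, 0 → best response Aggressive.
Bidder 2 against Honest: payoffs 1, 6, 0 → best response Jump.
Bidder 2 against Aggressive: payoffs 8, 4, 9 → best response Snipe.
Mutual best responses: (Honest, Jump); (Aggressive, Snipe).

(Honest, Jump) and (Aggressive, Snipe)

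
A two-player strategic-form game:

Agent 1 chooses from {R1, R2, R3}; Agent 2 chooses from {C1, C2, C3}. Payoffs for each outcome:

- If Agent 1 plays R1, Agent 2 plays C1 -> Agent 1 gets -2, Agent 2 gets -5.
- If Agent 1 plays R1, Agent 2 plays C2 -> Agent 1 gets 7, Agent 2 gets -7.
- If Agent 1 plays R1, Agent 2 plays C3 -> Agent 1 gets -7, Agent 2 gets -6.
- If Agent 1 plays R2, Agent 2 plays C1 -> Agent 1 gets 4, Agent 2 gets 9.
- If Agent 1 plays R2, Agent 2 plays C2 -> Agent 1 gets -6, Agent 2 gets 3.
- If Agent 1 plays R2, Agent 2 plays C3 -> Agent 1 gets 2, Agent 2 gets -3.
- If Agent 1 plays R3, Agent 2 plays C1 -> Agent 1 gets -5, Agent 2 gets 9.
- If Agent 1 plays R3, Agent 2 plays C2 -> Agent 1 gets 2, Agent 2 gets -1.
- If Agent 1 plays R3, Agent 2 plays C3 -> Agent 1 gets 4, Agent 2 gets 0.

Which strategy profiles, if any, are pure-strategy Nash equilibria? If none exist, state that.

For each strategy profile, look for a profitable unilateral deviation.
(R1, C1): Agent 1 can switch to R2 (-2 → 4). Not NE.
(R1, C2): Agent 2 can switch to C1 (-7 → -5). Not NE.
(R1, C3): Agent 1 can switch to R2 (-7 → 2). Not NE.
(R2, C1): Agent 1 gets 4, best alternative -2; Agent 2 gets 9, best alternative 3. No profitable deviation — NE.
(R2, C2): Agent 1 can switch to R1 (-6 → 7). Not NE.
(R2, C3): Agent 1 can switch to R3 (2 → 4). Not NE.
(R3, C1): Agent 1 can switch to R1 (-5 → -2). Not NE.
(R3, C2): Agent 1 can switch to R1 (2 → 7). Not NE.
(R3, C3): Agent 2 can switch to C1 (0 → 9). Not NE.

(R2, C1)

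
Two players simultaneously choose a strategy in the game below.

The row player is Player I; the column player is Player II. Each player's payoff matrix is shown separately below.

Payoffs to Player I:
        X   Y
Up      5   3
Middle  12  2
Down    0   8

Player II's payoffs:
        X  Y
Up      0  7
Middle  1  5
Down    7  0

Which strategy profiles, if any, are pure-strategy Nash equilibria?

none

For each strategy profile, look for a profitable unilateral deviation.
(Up, X): Player I can switch to Middle (5 → 12). Not NE.
(Up, Y): Player I can switch to Down (3 → 8). Not NE.
(Middle, X): Player II can switch to Y (1 → 5). Not NE.
(Middle, Y): Player I can switch to Up (2 → 3). Not NE.
(Down, X): Player I can switch to Up (0 → 5). Not NE.
(Down, Y): Player II can switch to X (0 → 7). Not NE.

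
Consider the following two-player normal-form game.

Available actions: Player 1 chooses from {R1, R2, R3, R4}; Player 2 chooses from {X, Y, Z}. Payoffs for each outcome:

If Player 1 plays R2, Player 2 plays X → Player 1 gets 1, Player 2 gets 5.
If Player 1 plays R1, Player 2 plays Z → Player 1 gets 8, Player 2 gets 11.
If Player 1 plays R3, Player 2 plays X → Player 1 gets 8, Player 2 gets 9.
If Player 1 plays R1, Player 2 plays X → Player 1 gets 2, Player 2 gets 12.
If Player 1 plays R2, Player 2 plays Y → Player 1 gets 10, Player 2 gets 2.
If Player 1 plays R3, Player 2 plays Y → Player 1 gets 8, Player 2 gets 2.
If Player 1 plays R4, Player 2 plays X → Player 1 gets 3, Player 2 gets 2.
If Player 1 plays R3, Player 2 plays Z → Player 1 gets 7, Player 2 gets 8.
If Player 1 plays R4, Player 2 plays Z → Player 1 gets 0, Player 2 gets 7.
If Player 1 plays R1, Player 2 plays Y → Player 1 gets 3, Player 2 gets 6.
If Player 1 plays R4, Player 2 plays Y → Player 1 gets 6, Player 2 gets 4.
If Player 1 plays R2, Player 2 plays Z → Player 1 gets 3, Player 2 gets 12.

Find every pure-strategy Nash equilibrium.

The unique pure-strategy Nash equilibrium is (R3, X).

For each strategy profile, look for a profitable unilateral deviation.
(R1, X): Player 1 can switch to R3 (2 → 8). Not NE.
(R1, Y): Player 1 can switch to R2 (3 → 10). Not NE.
(R1, Z): Player 2 can switch to X (11 → 12). Not NE.
(R2, X): Player 1 can switch to R1 (1 → 2). Not NE.
(R2, Y): Player 2 can switch to X (2 → 5). Not NE.
(R2, Z): Player 1 can switch to R1 (3 → 8). Not NE.
(R3, X): Player 1 gets 8, best alternative 3; Player 2 gets 9, best alternative 8. No profitable deviation — NE.
(R3, Y): Player 1 can switch to R2 (8 → 10). Not NE.
(R3, Z): Player 1 can switch to R1 (7 → 8). Not NE.
(The remaining 3 profiles each have a profitable deviation by the same check.)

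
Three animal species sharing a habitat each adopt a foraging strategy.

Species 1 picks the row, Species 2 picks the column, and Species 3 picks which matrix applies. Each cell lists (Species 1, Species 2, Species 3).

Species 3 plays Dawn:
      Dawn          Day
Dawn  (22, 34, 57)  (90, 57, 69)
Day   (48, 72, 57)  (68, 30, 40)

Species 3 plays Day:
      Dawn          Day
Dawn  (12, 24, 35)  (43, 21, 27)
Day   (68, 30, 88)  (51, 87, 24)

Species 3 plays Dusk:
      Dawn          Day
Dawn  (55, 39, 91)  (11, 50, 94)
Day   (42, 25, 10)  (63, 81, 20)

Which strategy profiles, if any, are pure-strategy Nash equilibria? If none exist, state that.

No pure-strategy Nash equilibrium.

For each player, find the best response to each opponent profile; mutual best responses are the pure NE.
Species 1 against (Dawn, Dawn): payoffs 22, 48 → best response Day.
Species 1 against (Dawn, Day): payoffs 12, 68 → best response Day.
Species 1 against (Dawn, Dusk): payoffs 55, 42 → best response Dawn.
Species 1 against (Day, Dawn): payoffs 90, 68 → best response Dawn.
Species 1 against (Day, Day): payoffs 43, 51 → best response Day.
Species 1 against (Day, Dusk): payoffs 11, 63 → best response Day.
Species 2 against (Dawn, Dawn): payoffs 34, 57 → best response Day.
Species 2 against (Dawn, Day): payoffs 24, 21 → best response Dawn.
Species 2 against (Dawn, Dusk): payoffs 39, 50 → best response Day.
Species 2 against (Day, Dawn): payoffs 72, 30 → best response Dawn.
Species 2 against (Day, Day): payoffs 30, 87 → best response Day.
Species 2 against (Day, Dusk): payoffs 25, 81 → best response Day.
Species 3 against (Dawn, Dawn): payoffs 57, 35, 91 → best response Dusk.
Species 3 against (Dawn, Day): payoffs 69, 27, 94 → best response Dusk.
Species 3 against (Day, Dawn): payoffs 57, 88, 10 → best response Day.
Species 3 against (Day, Day): payoffs 40, 24, 20 → best response Dawn.
No profile is a mutual best response for all players.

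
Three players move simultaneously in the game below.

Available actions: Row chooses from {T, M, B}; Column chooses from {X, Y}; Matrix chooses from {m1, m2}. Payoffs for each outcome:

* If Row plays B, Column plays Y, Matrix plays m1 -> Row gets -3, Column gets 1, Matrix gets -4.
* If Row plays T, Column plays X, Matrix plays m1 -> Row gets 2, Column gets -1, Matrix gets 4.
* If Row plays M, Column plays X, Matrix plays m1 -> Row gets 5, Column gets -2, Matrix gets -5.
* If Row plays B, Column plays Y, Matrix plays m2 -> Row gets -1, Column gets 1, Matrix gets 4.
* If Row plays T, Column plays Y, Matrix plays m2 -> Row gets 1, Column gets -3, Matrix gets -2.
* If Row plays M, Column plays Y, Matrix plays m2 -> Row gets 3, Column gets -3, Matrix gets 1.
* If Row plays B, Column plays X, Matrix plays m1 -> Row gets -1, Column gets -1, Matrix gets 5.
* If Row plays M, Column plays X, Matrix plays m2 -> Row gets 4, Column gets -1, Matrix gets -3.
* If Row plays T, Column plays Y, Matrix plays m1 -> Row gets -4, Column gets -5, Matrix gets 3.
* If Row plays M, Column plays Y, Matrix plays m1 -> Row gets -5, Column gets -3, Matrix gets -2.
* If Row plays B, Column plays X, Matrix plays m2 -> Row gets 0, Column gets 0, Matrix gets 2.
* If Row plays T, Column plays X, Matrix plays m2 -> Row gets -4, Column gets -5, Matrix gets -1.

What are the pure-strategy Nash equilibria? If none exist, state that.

The unique pure-strategy Nash equilibrium is (M, X, m2).

Row against (X, m1): payoffs 2, 5, -1 → best response M.
Row against (X, m2): payoffs -4, 4, 0 → best response M.
Row against (Y, m1): payoffs -4, -5, -3 → best response B.
Row against (Y, m2): payoffs 1, 3, -1 → best response M.
Column against (T, m1): payoffs -1, -5 → best response X.
Column against (T, m2): payoffs -5, -3 → best response Y.
Column against (M, m1): payoffs -2, -3 → best response X.
Column against (M, m2): payoffs -1, -3 → best response X.
Column against (B, m1): payoffs -1, 1 → best response Y.
Column against (B, m2): payoffs 0, 1 → best response Y.
Matrix against (T, X): payoffs 4, -1 → best response m1.
Matrix against (T, Y): payoffs 3, -2 → best response m1.
Matrix against (M, X): payoffs -5, -3 → best response m2.
Matrix against (M, Y): payoffs -2, 1 → best response m2.
Matrix against (B, X): payoffs 5, 2 → best response m1.
Matrix against (B, Y): payoffs -4, 4 → best response m2.
Mutual best responses: (M, X, m2).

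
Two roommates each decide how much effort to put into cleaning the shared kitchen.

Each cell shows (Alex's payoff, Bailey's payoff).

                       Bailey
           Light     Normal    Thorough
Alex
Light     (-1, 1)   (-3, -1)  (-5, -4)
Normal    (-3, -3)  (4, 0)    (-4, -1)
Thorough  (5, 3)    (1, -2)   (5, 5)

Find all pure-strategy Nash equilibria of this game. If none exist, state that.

(Light, Light): Alex can switch to Thorough (-1 → 5). Not NE.
(Light, Normal): Alex can switch to Normal (-3 → 4). Not NE.
(Light, Thorough): Alex can switch to Normal (-5 → -4). Not NE.
(Normal, Light): Alex can switch to Light (-3 → -1). Not NE.
(Normal, Normal): Alex gets 4, best alternative 1; Bailey gets 0, best alternative -1. No profitable deviation — NE.
(Normal, Thorough): Alex can switch to Thorough (-4 → 5). Not NE.
(Thorough, Light): Bailey can switch to Thorough (3 → 5). Not NE.
(Thorough, Normal): Alex can switch to Normal (1 → 4). Not NE.
(Thorough, Thorough): Alex gets 5, best alternative -4; Bailey gets 5, best alternative 3. No profitable deviation — NE.

Pure-strategy Nash equilibria: (Normal, Normal), (Thorough, Thorough)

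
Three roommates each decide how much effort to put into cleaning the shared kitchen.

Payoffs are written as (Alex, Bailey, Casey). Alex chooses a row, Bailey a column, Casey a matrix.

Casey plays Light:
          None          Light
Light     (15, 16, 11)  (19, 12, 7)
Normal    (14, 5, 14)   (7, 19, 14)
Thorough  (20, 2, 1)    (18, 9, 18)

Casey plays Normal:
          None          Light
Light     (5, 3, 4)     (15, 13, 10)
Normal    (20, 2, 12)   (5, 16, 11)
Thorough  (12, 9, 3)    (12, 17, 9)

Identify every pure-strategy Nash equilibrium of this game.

For each player, find the best response to each opponent profile; mutual best responses are the pure NE.
Alex against (None, Light): payoffs 15, 14, 20 → best response Thorough.
Alex against (None, Normal): payoffs 5, 20, 12 → best response Normal.
Alex against (Light, Light): payoffs 19, 7, 18 → best response Light.
Alex against (Light, Normal): payoffs 15, 5, 12 → best response Light.
Bailey against (Light, Light): payoffs 16, 12 → best response None.
Bailey against (Light, Normal): payoffs 3, 13 → best response Light.
Bailey against (Normal, Light): payoffs 5, 19 → best response Light.
Bailey against (Normal, Normal): payoffs 2, 16 → best response Light.
Bailey against (Thorough, Light): payoffs 2, 9 → best response Light.
Bailey against (Thorough, Normal): payoffs 9, 17 → best response Light.
Casey against (Light, None): payoffs 11, 4 → best response Light.
Casey against (Light, Light): payoffs 7, 10 → best response Normal.
Casey against (Normal, None): payoffs 14, 12 → best response Light.
Casey against (Normal, Light): payoffs 14, 11 → best response Light.
Casey against (Thorough, None): payoffs 1, 3 → best response Normal.
Casey against (Thorough, Light): payoffs 18, 9 → best response Light.
Mutual best responses: (Light, Light, Normal).

Pure NE: (Light, Light, Normal)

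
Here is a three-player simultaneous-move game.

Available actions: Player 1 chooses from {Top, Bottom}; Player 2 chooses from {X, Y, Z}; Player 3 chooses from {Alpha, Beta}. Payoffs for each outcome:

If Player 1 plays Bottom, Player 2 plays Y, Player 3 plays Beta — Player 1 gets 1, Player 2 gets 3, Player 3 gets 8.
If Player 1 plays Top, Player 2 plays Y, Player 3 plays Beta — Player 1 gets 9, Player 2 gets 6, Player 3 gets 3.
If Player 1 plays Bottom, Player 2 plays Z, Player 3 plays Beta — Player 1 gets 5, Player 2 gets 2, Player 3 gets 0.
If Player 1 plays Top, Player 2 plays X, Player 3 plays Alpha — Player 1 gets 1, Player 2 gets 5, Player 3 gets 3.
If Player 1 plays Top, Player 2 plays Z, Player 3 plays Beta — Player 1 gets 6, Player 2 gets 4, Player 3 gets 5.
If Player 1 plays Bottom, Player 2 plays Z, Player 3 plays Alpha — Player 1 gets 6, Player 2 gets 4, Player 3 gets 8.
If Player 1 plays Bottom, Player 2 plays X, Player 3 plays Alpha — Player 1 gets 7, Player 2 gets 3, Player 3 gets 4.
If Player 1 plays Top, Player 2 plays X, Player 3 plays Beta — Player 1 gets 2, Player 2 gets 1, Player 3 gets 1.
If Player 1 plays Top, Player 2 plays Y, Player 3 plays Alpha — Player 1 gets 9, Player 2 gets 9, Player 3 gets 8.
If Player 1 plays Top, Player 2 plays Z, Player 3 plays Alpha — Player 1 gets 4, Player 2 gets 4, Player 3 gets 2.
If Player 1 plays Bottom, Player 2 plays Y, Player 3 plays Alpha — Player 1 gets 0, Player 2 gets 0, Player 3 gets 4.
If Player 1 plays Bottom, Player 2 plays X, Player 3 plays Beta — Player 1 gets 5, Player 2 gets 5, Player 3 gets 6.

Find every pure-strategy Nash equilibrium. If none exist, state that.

Player 1 against (X, Alpha): payoffs 1, 7 → best response Bottom.
Player 1 against (X, Beta): payoffs 2, 5 → best response Bottom.
Player 1 against (Y, Alpha): payoffs 9, 0 → best response Top.
Player 1 against (Y, Beta): payoffs 9, 1 → best response Top.
Player 1 against (Z, Alpha): payoffs 4, 6 → best response Bottom.
Player 1 against (Z, Beta): payoffs 6, 5 → best response Top.
Player 2 against (Top, Alpha): payoffs 5, 9, 4 → best response Y.
Player 2 against (Top, Beta): payoffs 1, 6, 4 → best response Y.
Player 2 against (Bottom, Alpha): payoffs 3, 0, 4 → best response Z.
Player 2 against (Bottom, Beta): payoffs 5, 3, 2 → best response X.
Player 3 against (Top, X): payoffs 3, 1 → best response Alpha.
Player 3 against (Top, Y): payoffs 8, 3 → best response Alpha.
Player 3 against (Top, Z): payoffs 2, 5 → best response Beta.
Player 3 against (Bottom, X): payoffs 4, 6 → best response Beta.
Player 3 against (Bottom, Y): payoffs 4, 8 → best response Beta.
Player 3 against (Bottom, Z): payoffs 8, 0 → best response Alpha.
Mutual best responses: (Top, Y, Alpha); (Bottom, X, Beta); (Bottom, Z, Alpha).

(Top, Y, Alpha); (Bottom, X, Beta); (Bottom, Z, Alpha)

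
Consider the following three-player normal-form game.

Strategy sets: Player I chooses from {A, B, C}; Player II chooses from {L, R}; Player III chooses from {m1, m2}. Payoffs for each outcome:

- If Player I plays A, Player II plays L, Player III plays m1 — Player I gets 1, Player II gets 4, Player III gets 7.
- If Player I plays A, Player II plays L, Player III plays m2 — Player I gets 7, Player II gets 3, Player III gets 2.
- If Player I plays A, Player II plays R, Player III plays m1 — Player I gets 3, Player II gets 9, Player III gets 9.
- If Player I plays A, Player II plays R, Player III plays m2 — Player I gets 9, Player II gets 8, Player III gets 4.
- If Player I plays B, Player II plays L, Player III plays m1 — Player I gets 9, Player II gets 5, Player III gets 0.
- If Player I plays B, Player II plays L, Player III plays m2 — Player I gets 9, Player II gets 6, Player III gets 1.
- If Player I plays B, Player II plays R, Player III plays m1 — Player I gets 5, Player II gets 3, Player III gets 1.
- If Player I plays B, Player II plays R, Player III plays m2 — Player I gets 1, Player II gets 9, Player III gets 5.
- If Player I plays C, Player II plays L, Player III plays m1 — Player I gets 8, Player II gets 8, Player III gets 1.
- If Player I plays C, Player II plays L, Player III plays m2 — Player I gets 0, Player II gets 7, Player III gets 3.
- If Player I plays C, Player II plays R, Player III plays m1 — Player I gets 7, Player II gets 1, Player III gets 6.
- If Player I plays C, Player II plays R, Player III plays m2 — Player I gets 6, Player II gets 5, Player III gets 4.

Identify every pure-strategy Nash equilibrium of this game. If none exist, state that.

This game has no pure Nash equilibrium.

Player I against (L, m1): payoffs 1, 9, 8 → best response B.
Player I against (L, m2): payoffs 7, 9, 0 → best response B.
Player I against (R, m1): payoffs 3, 5, 7 → best response C.
Player I against (R, m2): payoffs 9, 1, 6 → best response A.
Player II against (A, m1): payoffs 4, 9 → best response R.
Player II against (A, m2): payoffs 3, 8 → best response R.
Player II against (B, m1): payoffs 5, 3 → best response L.
Player II against (B, m2): payoffs 6, 9 → best response R.
Player II against (C, m1): payoffs 8, 1 → best response L.
Player II against (C, m2): payoffs 7, 5 → best response L.
Player III against (A, L): payoffs 7, 2 → best response m1.
Player III against (A, R): payoffs 9, 4 → best response m1.
Player III against (B, L): payoffs 0, 1 → best response m2.
Player III against (B, R): payoffs 1, 5 → best response m2.
Player III against (C, L): payoffs 1, 3 → best response m2.
Player III against (C, R): payoffs 6, 4 → best response m1.
No profile is a mutual best response for all players.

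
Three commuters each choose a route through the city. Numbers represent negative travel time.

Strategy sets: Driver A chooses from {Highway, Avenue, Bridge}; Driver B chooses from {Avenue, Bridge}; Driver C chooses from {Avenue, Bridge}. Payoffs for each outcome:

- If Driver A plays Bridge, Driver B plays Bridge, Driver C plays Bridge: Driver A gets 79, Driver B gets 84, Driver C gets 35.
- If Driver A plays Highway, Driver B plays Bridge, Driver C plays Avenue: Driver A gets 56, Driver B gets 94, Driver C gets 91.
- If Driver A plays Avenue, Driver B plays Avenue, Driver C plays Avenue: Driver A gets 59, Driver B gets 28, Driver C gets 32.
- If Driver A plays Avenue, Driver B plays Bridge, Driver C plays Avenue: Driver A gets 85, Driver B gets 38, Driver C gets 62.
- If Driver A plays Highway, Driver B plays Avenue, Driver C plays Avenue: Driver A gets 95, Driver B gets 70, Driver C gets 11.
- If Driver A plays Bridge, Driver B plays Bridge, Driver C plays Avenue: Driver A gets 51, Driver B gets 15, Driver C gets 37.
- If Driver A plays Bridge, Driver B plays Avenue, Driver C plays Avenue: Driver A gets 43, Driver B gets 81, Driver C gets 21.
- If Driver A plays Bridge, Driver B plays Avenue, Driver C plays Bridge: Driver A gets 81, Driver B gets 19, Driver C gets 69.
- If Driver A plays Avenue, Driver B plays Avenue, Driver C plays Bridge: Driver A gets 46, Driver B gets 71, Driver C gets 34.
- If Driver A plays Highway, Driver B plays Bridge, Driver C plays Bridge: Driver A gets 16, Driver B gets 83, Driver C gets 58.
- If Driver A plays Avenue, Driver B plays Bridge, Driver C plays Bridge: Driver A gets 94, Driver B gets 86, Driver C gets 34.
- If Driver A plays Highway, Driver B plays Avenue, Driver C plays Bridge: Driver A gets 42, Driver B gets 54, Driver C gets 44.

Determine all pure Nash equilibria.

Driver A against (Avenue, Avenue): payoffs 95, 59, 43 → best response Highway.
Driver A against (Avenue, Bridge): payoffs 42, 46, 81 → best response Bridge.
Driver A against (Bridge, Avenue): payoffs 56, 85, 51 → best response Avenue.
Driver A against (Bridge, Bridge): payoffs 16, 94, 79 → best response Avenue.
Driver B against (Highway, Avenue): payoffs 70, 94 → best response Bridge.
Driver B against (Highway, Bridge): payoffs 54, 83 → best response Bridge.
Driver B against (Avenue, Avenue): payoffs 28, 38 → best response Bridge.
Driver B against (Avenue, Bridge): payoffs 71, 86 → best response Bridge.
Driver B against (Bridge, Avenue): payoffs 81, 15 → best response Avenue.
Driver B against (Bridge, Bridge): payoffs 19, 84 → best response Bridge.
Driver C against (Highway, Avenue): payoffs 11, 44 → best response Bridge.
Driver C against (Highway, Bridge): payoffs 91, 58 → best response Avenue.
Driver C against (Avenue, Avenue): payoffs 32, 34 → best response Bridge.
Driver C against (Avenue, Bridge): payoffs 62, 34 → best response Avenue.
Driver C against (Bridge, Avenue): payoffs 21, 69 → best response Bridge.
Driver C against (Bridge, Bridge): payoffs 37, 35 → best response Avenue.
Mutual best responses: (Avenue, Bridge, Avenue).

(Avenue, Bridge, Avenue)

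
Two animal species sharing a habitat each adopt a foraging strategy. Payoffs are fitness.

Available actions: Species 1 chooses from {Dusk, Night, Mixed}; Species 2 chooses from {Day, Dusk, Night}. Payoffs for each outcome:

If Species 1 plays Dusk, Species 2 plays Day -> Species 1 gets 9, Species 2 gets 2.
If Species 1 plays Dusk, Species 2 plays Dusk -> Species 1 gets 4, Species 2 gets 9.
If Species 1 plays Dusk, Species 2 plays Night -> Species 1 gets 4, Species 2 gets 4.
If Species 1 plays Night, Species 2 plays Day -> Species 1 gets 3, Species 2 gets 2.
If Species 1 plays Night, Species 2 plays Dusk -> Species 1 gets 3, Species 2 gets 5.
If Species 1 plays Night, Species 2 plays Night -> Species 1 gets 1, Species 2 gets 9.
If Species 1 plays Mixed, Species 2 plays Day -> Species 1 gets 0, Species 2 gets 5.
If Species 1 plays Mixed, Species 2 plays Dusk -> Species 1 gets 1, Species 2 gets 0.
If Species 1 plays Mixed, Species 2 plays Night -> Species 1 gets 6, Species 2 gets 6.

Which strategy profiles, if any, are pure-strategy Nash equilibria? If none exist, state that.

The pure Nash equilibria are (Dusk, Dusk) and (Mixed, Night).

(Dusk, Day): Species 2 can switch to Dusk (2 → 9). Not NE.
(Dusk, Dusk): Species 1 gets 4, best alternative 3; Species 2 gets 9, best alternative 4. No profitable deviation — NE.
(Dusk, Night): Species 1 can switch to Mixed (4 → 6). Not NE.
(Night, Day): Species 1 can switch to Dusk (3 → 9). Not NE.
(Night, Dusk): Species 1 can switch to Dusk (3 → 4). Not NE.
(Night, Night): Species 1 can switch to Dusk (1 → 4). Not NE.
(Mixed, Day): Species 1 can switch to Dusk (0 → 9). Not NE.
(Mixed, Dusk): Species 1 can switch to Dusk (1 → 4). Not NE.
(Mixed, Night): Species 1 gets 6, best alternative 4; Species 2 gets 6, best alternative 5. No profitable deviation — NE.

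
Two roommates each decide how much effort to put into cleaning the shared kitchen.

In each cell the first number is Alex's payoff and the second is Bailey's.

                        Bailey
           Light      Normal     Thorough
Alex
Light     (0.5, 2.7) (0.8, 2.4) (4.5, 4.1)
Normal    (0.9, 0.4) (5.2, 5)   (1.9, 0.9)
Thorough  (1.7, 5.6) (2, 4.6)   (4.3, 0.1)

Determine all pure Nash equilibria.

For each player, find the best response to each opponent profile; mutual best responses are the pure NE.
Alex against Light: payoffs 0.5, 0.9, 1.7 → best response Thorough.
Alex against Normal: payoffs 0.8, 5.2, 2 → best response Normal.
Alex against Thorough: payoffs 4.5, 1.9, 4.3 → best response Light.
Bailey against Light: payoffs 2.7, 2.4, 4.1 → best response Thorough.
Bailey against Normal: payoffs 0.4, 5, 0.9 → best response Normal.
Bailey against Thorough: payoffs 5.6, 4.6, 0.1 → best response Light.
Mutual best responses: (Light, Thorough); (Normal, Normal); (Thorough, Light).

(Light, Thorough); (Normal, Normal); (Thorough, Light)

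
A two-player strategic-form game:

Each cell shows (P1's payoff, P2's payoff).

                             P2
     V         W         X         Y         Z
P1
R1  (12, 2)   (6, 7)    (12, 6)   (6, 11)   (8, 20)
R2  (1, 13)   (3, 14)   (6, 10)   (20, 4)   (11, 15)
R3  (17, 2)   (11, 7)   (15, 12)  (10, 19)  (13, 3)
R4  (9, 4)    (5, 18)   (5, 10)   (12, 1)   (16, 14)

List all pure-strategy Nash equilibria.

none

(R1, V): P1 can switch to R3 (12 → 17). Not NE.
(R1, W): P1 can switch to R3 (6 → 11). Not NE.
(R1, X): P1 can switch to R3 (12 → 15). Not NE.
(R1, Y): P1 can switch to R2 (6 → 20). Not NE.
(R1, Z): P1 can switch to R2 (8 → 11). Not NE.
(R2, V): P1 can switch to R1 (1 → 12). Not NE.
(R2, W): P1 can switch to R1 (3 → 6). Not NE.
(R2, X): P1 can switch to R1 (6 → 12). Not NE.
(The remaining 12 profiles each have a profitable deviation by the same check.)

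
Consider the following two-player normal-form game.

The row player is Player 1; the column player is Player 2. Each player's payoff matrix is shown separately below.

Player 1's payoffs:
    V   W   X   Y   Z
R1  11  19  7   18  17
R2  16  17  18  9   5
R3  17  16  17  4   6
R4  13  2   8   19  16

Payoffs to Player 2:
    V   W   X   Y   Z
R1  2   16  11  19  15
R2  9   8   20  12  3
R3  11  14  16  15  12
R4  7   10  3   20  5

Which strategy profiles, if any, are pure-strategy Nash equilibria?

Pure-strategy Nash equilibria: (R2, X), (R4, Y)

Player 1 against V: payoffs 11, 16, 17, 13 → best response R3.
Player 1 against W: payoffs 19, 17, 16, 2 → best response R1.
Player 1 against X: payoffs 7, 18, 17, 8 → best response R2.
Player 1 against Y: payoffs 18, 9, 4, 19 → best response R4.
Player 1 against Z: payoffs 17, 5, 6, 16 → best response R1.
Player 2 against R1: payoffs 2, 16, 11, 19, 15 → best response Y.
Player 2 against R2: payoffs 9, 8, 20, 12, 3 → best response X.
Player 2 against R3: payoffs 11, 14, 16, 15, 12 → best response X.
Player 2 against R4: payoffs 7, 10, 3, 20, 5 → best response Y.
Mutual best responses: (R2, X); (R4, Y).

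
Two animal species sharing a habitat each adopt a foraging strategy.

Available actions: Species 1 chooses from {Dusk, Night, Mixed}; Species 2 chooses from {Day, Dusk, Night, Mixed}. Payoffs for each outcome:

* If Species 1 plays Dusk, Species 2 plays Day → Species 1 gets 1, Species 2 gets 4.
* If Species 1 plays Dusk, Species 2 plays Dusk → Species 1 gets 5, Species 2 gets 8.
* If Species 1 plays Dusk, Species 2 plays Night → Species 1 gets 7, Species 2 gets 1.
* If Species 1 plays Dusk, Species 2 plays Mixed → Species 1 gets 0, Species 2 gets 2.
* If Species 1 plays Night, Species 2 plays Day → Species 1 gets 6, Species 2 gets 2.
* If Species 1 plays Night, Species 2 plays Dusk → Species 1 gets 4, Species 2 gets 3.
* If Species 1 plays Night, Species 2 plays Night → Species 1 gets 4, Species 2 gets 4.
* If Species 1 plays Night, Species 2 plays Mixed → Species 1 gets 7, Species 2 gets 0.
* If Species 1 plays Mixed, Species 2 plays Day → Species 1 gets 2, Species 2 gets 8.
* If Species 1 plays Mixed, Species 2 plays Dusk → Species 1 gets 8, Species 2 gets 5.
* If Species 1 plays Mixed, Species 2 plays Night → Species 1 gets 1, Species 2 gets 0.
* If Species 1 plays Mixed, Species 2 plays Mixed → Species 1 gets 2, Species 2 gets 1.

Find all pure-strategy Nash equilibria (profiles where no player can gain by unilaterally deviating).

none

Species 1 against Day: payoffs 1, 6, 2 → best response Night.
Species 1 against Dusk: payoffs 5, 4, 8 → best response Mixed.
Species 1 against Night: payoffs 7, 4, 1 → best response Dusk.
Species 1 against Mixed: payoffs 0, 7, 2 → best response Night.
Species 2 against Dusk: payoffs 4, 8, 1, 2 → best response Dusk.
Species 2 against Night: payoffs 2, 3, 4, 0 → best response Night.
Species 2 against Mixed: payoffs 8, 5, 0, 1 → best response Day.
No profile is a mutual best response for all players.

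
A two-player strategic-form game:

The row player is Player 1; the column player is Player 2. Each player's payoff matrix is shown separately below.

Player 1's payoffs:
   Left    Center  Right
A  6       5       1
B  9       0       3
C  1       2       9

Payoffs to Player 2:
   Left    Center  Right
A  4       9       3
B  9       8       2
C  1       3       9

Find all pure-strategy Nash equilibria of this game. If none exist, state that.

The pure Nash equilibria are (A, Center); (B, Left); (C, Right).

Player 1 against Left: payoffs 6, 9, 1 → best response B.
Player 1 against Center: payoffs 5, 0, 2 → best response A.
Player 1 against Right: payoffs 1, 3, 9 → best response C.
Player 2 against A: payoffs 4, 9, 3 → best response Center.
Player 2 against B: payoffs 9, 8, 2 → best response Left.
Player 2 against C: payoffs 1, 3, 9 → best response Right.
Mutual best responses: (A, Center); (B, Left); (C, Right).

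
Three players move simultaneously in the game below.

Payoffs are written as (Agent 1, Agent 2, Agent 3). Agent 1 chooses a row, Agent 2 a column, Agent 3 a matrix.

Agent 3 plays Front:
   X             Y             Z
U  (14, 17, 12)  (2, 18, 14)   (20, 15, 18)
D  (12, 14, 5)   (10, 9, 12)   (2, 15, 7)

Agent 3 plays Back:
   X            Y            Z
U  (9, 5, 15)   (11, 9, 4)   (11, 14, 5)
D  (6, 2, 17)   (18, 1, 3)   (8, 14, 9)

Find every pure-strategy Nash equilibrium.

(U, X, Front): Agent 2 can switch to Y (17 → 18). Not NE.
(U, X, Back): Agent 2 can switch to Y (5 → 9). Not NE.
(U, Y, Front): Agent 1 can switch to D (2 → 10). Not NE.
(U, Y, Back): Agent 1 can switch to D (11 → 18). Not NE.
(U, Z, Front): Agent 2 can switch to X (15 → 17). Not NE.
(U, Z, Back): Agent 3 can switch to Front (5 → 18). Not NE.
(The remaining 6 profiles each have a profitable deviation by the same check.)

There is no pure-strategy Nash equilibrium.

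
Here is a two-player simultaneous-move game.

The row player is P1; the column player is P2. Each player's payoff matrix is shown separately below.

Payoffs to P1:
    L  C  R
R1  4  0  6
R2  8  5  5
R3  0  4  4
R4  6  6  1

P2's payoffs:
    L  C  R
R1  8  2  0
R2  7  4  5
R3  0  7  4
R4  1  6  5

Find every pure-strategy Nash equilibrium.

P1 against L: payoffs 4, 8, 0, 6 → best response R2.
P1 against C: payoffs 0, 5, 4, 6 → best response R4.
P1 against R: payoffs 6, 5, 4, 1 → best response R1.
P2 against R1: payoffs 8, 2, 0 → best response L.
P2 against R2: payoffs 7, 4, 5 → best response L.
P2 against R3: payoffs 0, 7, 4 → best response C.
P2 against R4: payoffs 1, 6, 5 → best response C.
Mutual best responses: (R2, L); (R4, C).

The pure Nash equilibria are (R2, L), (R4, C).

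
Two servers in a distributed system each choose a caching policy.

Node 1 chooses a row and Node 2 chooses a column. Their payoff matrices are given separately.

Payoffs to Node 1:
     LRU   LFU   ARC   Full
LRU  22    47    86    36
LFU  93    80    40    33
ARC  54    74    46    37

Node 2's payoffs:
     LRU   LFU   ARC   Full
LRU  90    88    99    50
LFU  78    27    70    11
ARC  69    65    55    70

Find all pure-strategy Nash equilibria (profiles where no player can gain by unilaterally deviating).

Node 1 against LRU: payoffs 22, 93, 54 → best response LFU.
Node 1 against LFU: payoffs 47, 80, 74 → best response LFU.
Node 1 against ARC: payoffs 86, 40, 46 → best response LRU.
Node 1 against Full: payoffs 36, 33, 37 → best response ARC.
Node 2 against LRU: payoffs 90, 88, 99, 50 → best response ARC.
Node 2 against LFU: payoffs 78, 27, 70, 11 → best response LRU.
Node 2 against ARC: payoffs 69, 65, 55, 70 → best response Full.
Mutual best responses: (LRU, ARC); (LFU, LRU); (ARC, Full).

Pure-strategy Nash equilibria: (LRU, ARC) and (LFU, LRU) and (ARC, Full)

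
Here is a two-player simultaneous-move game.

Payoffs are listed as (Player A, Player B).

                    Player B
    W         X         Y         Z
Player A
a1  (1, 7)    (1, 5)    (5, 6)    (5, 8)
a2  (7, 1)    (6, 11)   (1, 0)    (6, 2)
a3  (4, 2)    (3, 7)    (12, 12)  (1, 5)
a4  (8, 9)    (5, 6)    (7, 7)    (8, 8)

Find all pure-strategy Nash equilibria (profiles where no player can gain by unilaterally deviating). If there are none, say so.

Pure-strategy Nash equilibria: (a2, X), (a3, Y), (a4, W)

(a1, W): Player A can switch to a2 (1 → 7). Not NE.
(a1, X): Player A can switch to a2 (1 → 6). Not NE.
(a1, Y): Player A can switch to a3 (5 → 12). Not NE.
(a1, Z): Player A can switch to a2 (5 → 6). Not NE.
(a2, W): Player A can switch to a4 (7 → 8). Not NE.
(a2, X): Player A gets 6, best alternative 5; Player B gets 11, best alternative 2. No profitable deviation — NE.
(a2, Y): Player A can switch to a1 (1 → 5). Not NE.
(a2, Z): Player A can switch to a4 (6 → 8). Not NE.
(a3, W): Player A can switch to a2 (4 → 7). Not NE.
(a3, X): Player A can switch to a2 (3 → 6). Not NE.
(a3, Y): Player A gets 12, best alternative 7; Player B gets 12, best alternative 7. No profitable deviation — NE.
(a3, Z): Player A can switch to a1 (1 → 5). Not NE.
(a4, W): Player A gets 8, best alternative 7; Player B gets 9, best alternative 8. No profitable deviation — NE.
(a4, X): Player A can switch to a2 (5 → 6). Not NE.
(a4, Y): Player A can switch to a3 (7 → 12). Not NE.
(The remaining 1 profile has a profitable deviation by the same check.)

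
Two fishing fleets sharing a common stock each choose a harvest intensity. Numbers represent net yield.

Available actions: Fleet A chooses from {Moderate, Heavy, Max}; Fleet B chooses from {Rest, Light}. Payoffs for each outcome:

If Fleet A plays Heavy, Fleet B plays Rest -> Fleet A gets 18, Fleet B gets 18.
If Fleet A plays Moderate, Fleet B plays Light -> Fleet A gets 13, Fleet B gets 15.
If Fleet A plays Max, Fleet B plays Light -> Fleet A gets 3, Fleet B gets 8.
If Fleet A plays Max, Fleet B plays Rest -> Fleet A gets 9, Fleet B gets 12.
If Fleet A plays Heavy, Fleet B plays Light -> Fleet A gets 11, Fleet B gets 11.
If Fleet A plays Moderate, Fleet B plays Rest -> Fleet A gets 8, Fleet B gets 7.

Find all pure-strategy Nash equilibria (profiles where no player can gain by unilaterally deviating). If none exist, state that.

The pure Nash equilibria are (Moderate, Light), (Heavy, Rest).

(Moderate, Rest): Fleet A can switch to Heavy (8 → 18). Not NE.
(Moderate, Light): Fleet A gets 13, best alternative 11; Fleet B gets 15, best alternative 7. No profitable deviation — NE.
(Heavy, Rest): Fleet A gets 18, best alternative 9; Fleet B gets 18, best alternative 11. No profitable deviation — NE.
(Heavy, Light): Fleet A can switch to Moderate (11 → 13). Not NE.
(Max, Rest): Fleet A can switch to Heavy (9 → 18). Not NE.
(Max, Light): Fleet A can switch to Moderate (3 → 13). Not NE.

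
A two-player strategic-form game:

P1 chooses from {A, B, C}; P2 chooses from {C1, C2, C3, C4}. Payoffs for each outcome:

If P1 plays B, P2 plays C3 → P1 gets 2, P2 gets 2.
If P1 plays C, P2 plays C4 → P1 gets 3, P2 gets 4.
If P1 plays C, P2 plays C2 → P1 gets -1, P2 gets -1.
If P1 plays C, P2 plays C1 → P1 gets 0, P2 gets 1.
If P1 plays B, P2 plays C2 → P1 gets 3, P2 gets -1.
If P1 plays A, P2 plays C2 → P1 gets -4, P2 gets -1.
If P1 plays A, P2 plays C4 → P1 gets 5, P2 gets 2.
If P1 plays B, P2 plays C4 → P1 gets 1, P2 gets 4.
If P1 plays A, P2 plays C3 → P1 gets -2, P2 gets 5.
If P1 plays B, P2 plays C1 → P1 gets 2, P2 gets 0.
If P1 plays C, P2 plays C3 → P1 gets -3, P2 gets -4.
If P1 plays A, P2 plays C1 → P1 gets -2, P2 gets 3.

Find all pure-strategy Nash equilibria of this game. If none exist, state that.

(A, C1): P1 can switch to B (-2 → 2). Not NE.
(A, C2): P1 can switch to B (-4 → 3). Not NE.
(A, C3): P1 can switch to B (-2 → 2). Not NE.
(A, C4): P2 can switch to C1 (2 → 3). Not NE.
(B, C1): P2 can switch to C3 (0 → 2). Not NE.
(B, C2): P2 can switch to C1 (-1 → 0). Not NE.
(B, C3): P2 can switch to C4 (2 → 4). Not NE.
(B, C4): P1 can switch to A (1 → 5). Not NE.
(C, C1): P1 can switch to B (0 → 2). Not NE.
(C, C2): P1 can switch to B (-1 → 3). Not NE.
(C, C3): P1 can switch to A (-3 → -2). Not NE.
(C, C4): P1 can switch to A (3 → 5). Not NE.

This game has no pure Nash equilibrium.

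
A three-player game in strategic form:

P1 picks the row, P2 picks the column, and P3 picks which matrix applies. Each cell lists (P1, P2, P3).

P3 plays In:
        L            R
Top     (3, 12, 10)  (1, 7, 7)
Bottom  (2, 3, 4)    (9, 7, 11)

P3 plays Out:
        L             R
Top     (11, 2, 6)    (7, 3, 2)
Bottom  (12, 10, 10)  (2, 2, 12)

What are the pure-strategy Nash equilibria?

(Top, L, In): P1 gets 3, best alternative 2; P2 gets 12, best alternative 7; P3 gets 10, best alternative 6. No profitable deviation — NE.
(Top, L, Out): P1 can switch to Bottom (11 → 12). Not NE.
(Top, R, In): P1 can switch to Bottom (1 → 9). Not NE.
(Top, R, Out): P3 can switch to In (2 → 7). Not NE.
(Bottom, L, In): P1 can switch to Top (2 → 3). Not NE.
(Bottom, L, Out): P1 gets 12, best alternative 11; P2 gets 10, best alternative 2; P3 gets 10, best alternative 4. No profitable deviation — NE.
(Bottom, R, In): P3 can switch to Out (11 → 12). Not NE.
(Bottom, R, Out): P1 can switch to Top (2 → 7). Not NE.

Pure-strategy Nash equilibria: (Top, L, In); (Bottom, L, Out)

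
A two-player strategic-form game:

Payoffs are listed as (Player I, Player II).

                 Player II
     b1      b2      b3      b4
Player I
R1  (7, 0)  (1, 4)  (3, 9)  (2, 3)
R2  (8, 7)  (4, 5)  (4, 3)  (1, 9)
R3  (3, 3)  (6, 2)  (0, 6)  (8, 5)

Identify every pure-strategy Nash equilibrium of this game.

none

Player I against b1: payoffs 7, 8, 3 → best response R2.
Player I against b2: payoffs 1, 4, 6 → best response R3.
Player I against b3: payoffs 3, 4, 0 → best response R2.
Player I against b4: payoffs 2, 1, 8 → best response R3.
Player II against R1: payoffs 0, 4, 9, 3 → best response b3.
Player II against R2: payoffs 7, 5, 3, 9 → best response b4.
Player II against R3: payoffs 3, 2, 6, 5 → best response b3.
No profile is a mutual best response for all players.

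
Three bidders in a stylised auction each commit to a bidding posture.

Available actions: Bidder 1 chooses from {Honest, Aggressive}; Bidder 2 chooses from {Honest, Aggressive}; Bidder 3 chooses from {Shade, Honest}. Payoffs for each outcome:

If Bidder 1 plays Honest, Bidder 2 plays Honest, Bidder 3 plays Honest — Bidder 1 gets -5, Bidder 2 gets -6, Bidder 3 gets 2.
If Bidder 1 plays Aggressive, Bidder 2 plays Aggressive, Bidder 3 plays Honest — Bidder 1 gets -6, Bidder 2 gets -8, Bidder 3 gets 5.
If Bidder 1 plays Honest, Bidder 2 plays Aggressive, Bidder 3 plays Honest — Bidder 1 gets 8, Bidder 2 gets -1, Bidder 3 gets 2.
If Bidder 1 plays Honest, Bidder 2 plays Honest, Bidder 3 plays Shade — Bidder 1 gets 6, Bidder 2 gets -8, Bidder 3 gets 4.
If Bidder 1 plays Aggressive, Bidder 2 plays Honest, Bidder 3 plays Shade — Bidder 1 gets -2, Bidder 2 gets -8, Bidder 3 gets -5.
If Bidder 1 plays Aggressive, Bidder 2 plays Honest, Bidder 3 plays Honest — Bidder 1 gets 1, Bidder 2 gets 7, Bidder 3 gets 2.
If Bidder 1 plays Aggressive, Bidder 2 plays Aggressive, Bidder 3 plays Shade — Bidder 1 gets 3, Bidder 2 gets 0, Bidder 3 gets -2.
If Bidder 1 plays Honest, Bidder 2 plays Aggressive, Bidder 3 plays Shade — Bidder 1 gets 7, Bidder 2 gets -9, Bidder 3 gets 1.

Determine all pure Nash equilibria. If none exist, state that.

Pure-strategy Nash equilibria: (Honest, Honest, Shade); (Honest, Aggressive, Honest); (Aggressive, Honest, Honest)

For each strategy profile, look for a profitable unilateral deviation.
(Honest, Honest, Shade): Bidder 1 gets 6, best alternative -2; Bidder 2 gets -8, best alternative -9; Bidder 3 gets 4, best alternative 2. No profitable deviation — NE.
(Honest, Honest, Honest): Bidder 1 can switch to Aggressive (-5 → 1). Not NE.
(Honest, Aggressive, Shade): Bidder 2 can switch to Honest (-9 → -8). Not NE.
(Honest, Aggressive, Honest): Bidder 1 gets 8, best alternative -6; Bidder 2 gets -1, best alternative -6; Bidder 3 gets 2, best alternative 1. No profitable deviation — NE.
(Aggressive, Honest, Shade): Bidder 1 can switch to Honest (-2 → 6). Not NE.
(Aggressive, Honest, Honest): Bidder 1 gets 1, best alternative -5; Bidder 2 gets 7, best alternative -8; Bidder 3 gets 2, best alternative -5. No profitable deviation — NE.
(Aggressive, Aggressive, Shade): Bidder 1 can switch to Honest (3 → 7). Not NE.
(Aggressive, Aggressive, Honest): Bidder 1 can switch to Honest (-6 → 8). Not NE.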